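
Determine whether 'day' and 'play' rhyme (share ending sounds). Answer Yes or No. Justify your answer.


Rime (stressed vowel + following sounds) of 'day': -ay = /eɪ/
Rime of 'play': -ay = /eɪ/
/eɪ/ and /eɪ/ are the same ending sound, so the words rhyme.

Yes


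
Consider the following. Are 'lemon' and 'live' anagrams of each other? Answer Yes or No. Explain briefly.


Sorted letters of 'lemon': 'elmno'
Sorted letters of 'live': 'eilv'
They do not match.

No


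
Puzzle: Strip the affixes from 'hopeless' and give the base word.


Remove suffix '-less' from 'hopeless' to get root 'hope'.

hope


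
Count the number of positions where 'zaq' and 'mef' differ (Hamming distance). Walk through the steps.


Alignment:
Position 1: 'z' vs 'm' = DIFFER
Position 2: 'a' vs 'e' = DIFFER
Position 3: 'q' vs 'f' = DIFFER
Total differences: 3

3


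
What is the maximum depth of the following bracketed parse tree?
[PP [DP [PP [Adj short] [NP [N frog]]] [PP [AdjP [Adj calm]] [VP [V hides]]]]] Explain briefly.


Count bracket nesting levels:
'[' at pos 0: depth = 1
'[' at pos 4: depth = 2
'[' at pos 8: depth = 3
'[' at pos 12: depth = 4
'[' at pos 24: depth = 4
'[' at pos 28: depth = 5
'[' at pos 39: depth = 3
'[' at pos 43: depth = 4
'[' at pos 49: depth = 5
'[' at pos 61: depth = 4
'[' at pos 65: depth = 5
Maximum depth reached: 5

5


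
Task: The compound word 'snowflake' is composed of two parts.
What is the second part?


Split 'snowflake' into 'snow' + 'flake'. The second part is 'flake'.

flake


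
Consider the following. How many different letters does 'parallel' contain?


Unique letters in 'parallel': {a, e, l, p, r} = 5 distinct letters.

5


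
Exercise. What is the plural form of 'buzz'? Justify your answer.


Apply rule: Add -es (sibilant/fricative ending). 'buzz' becomes 'buzzes'.

buzzes


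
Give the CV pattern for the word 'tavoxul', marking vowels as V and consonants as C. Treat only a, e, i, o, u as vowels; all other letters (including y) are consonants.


Letter mapping: t = C, a = V, v = C, o = V, x = C, u = V, l = C.

CVCVCVC


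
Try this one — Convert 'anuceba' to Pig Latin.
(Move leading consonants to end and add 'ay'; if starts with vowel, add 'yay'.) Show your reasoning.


'anuceba' starts with a vowel, so add 'yay': 'anucebayay'.

anucebayay


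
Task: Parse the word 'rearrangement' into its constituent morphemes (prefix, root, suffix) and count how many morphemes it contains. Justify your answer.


Step 1: Identify prefix: 're' (meaning: again)
Step 2: Identify root: 'arrange'
Step 3: Identify suffix(es): 'ment'
Decomposition: re- (prefix: again) + arrange (root) + -ment (suffix: action/result)
Total morphemes: 3

3 morphemes (re- (prefix: again) + arrange (root) + -ment (suffix: action/result))


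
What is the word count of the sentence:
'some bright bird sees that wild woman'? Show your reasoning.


Split into words: some | bright | bird | sees | that | wild | woman = 7 words.

7


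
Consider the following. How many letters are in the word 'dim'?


Spell out 'dim' and number each letter: d(1), i(2), m(3). Total: 3 letters.

3


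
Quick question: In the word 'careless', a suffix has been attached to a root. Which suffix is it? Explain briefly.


The word 'careless' = 'care' (root) + '-less' (suffix). The suffix is '-less'.

less


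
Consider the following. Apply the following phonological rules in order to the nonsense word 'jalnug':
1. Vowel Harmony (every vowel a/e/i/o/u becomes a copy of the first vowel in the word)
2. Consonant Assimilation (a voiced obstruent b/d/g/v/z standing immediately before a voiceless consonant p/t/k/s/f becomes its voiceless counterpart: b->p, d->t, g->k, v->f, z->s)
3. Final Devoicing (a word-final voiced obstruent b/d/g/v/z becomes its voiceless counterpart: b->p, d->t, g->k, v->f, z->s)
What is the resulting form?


Starting form: 'jalnug'
Rule 1: Vowel Harmony: all vowels become 'a' (matching first vowel). 'jalnug' -> 'jalnag'
Rule 2: Consonant Assimilation: no voiced obstruent (b/d/g/v/z) stands immediately before a voiceless consonant (p/t/k/s/f). No change.
Rule 3: Final Devoicing: word-final voiced obstruent 'g' becomes voiceless 'k'. 'jalnag' -> 'jalnak'
Final form: 'jalnak'

jalnak


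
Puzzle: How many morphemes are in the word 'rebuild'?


Decomposition: re- (prefix) + build (root) = 2 morpheme(s)

2 morphemes


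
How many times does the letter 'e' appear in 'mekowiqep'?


Letter 'e' in 'mekowiqep': found at position(s) 2, 8 = 2 occurrence(s).

2


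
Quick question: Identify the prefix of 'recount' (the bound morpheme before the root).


The word 'recount' = 're' (prefix) + 'count' (root). The prefix is 're'.

re


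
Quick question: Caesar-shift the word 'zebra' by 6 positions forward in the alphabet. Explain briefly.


Shift each letter by 6: z -> f, e -> k, b -> h, r -> x, a -> g. Result: 'fkhxg'.

fkhxg


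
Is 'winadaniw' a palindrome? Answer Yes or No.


Forward: 'winadaniw'
Reversed: 'winadaniw'
They are identical.

Yes


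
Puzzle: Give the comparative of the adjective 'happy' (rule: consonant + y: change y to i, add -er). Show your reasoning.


Apply comparative formation (consonant + y: change y to i, add -er): 'happy' -> 'happier'.

happier


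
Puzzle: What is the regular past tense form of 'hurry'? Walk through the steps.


Apply rule: Change -y to -ied. 'hurry' becomes 'hurried'.

hurried


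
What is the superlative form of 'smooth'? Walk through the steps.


Apply superlative formation (add -est): 'smooth' -> 'smoothest'.

smoothest


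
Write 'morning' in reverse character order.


Reverse 'morning' character by character: 'gninrom'.

gninrom


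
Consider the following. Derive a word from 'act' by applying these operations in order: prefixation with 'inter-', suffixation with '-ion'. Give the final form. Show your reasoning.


Step 1: Add prefix 'inter-' to 'act' = 'interact'
Step 2: Add suffix '-ion' to 'interact' = 'interaction'

interaction


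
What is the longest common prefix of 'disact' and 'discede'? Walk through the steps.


Compare from the start: 3 characters match: 'dis'. Mismatch at position 4: 'a' vs 'c'.

dis


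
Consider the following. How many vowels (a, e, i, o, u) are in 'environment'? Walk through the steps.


Vowels in 'environment': e, i, o, e = 4 vowels.

4


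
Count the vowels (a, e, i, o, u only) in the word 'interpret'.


Vowels in 'interpret': i, e, e = 3 vowels.

3


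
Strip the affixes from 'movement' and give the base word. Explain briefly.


Remove suffix '-ment' from 'movement' to get root 'move'.

move


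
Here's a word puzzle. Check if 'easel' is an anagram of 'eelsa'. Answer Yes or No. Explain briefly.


Sorted letters of 'easel': 'aeels'
Sorted letters of 'eelsa': 'aeels'
They match.

Yes


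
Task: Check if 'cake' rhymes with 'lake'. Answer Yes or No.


Rime (stressed vowel + following sounds) of 'cake': -ake = /eɪk/
Rime of 'lake': -ake = /eɪk/
/eɪk/ and /eɪk/ are the same ending sound, so the words rhyme.

Yes


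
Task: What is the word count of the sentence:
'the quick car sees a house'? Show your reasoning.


Split into words: the | quick | car | sees | a | house = 6 words.

6


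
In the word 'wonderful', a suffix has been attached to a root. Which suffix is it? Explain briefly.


The word 'wonderful' = 'wonder' (root) + '-ful' (suffix). The suffix is '-ful'.

ful


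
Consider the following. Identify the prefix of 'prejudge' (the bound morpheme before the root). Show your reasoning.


The word 'prejudge' = 'pre' (prefix) + 'judge' (root). The prefix is 'pre'.

pre


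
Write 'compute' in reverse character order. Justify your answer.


Reverse 'compute' character by character: 'etupmoc'.

etupmoc


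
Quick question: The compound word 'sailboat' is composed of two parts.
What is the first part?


Split 'sailboat' into 'sail' + 'boat'. The first part is 'sail'.

sail


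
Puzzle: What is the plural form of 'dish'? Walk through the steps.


Apply rule: Add -es (sibilant/fricative ending). 'dish' becomes 'dishes'.

dishes


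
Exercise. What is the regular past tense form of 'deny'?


Apply rule: Change -y to -ied. 'deny' becomes 'denied'.

denied


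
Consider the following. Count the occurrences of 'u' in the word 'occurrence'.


Letter 'u' in 'occurrence': found at position(s) 4 = 1 occurrence(s).

1


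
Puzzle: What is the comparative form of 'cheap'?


Apply comparative formation (add -er): 'cheap' -> 'cheaper'.

cheaper


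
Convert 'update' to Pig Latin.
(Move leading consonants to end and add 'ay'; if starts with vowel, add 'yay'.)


'update' starts with a vowel, so add 'yay': 'updateyay'.

updateyay


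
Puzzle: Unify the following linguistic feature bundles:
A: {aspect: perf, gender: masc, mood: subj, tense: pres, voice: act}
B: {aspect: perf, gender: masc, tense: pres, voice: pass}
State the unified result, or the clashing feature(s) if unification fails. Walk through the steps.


Compare features:
aspect: A=perf vs B=perf -> unified: perf
gender: A=masc vs B=masc -> unified: masc
mood: A=subj vs B=_ -> unified: subj
tense: A=pres vs B=pres -> unified: pres
voice: A=act vs B=pass -> CLASH
Clash detected on feature 'voice' (act vs pass); unification fails.

CLASH on 'voice' (act vs pass)


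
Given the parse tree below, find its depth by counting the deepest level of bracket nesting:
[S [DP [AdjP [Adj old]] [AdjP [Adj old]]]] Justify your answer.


Count bracket nesting levels:
'[' at pos 0: depth = 1
'[' at pos 3: depth = 2
'[' at pos 7: depth = 3
'[' at pos 13: depth = 4
'[' at pos 24: depth = 3
'[' at pos 30: depth = 4
Maximum depth reached: 4

4


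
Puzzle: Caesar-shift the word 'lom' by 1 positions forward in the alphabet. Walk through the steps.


Shift each letter by 1: l -> m, o -> p, m -> n. Result: 'mpn'.

mpn


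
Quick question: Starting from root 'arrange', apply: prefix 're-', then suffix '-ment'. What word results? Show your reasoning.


Step 1: Add prefix 're-' to 'arrange' = 'rearrange'
Step 2: Add suffix '-ment' to 'rearrange' = 'rearrangement'

rearrangement


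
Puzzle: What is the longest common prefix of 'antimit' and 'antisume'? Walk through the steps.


Compare from the start: 4 characters match: 'anti'. Mismatch at position 5: 'm' vs 's'.

anti


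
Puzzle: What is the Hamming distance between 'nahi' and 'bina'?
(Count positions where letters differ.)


Alignment:
Position 1: 'n' vs 'b' = DIFFER
Position 2: 'a' vs 'i' = DIFFER
Position 3: 'h' vs 'n' = DIFFER
Position 4: 'i' vs 'a' = DIFFER
Total differences: 4

4


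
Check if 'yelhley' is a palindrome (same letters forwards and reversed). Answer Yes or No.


Forward: 'yelhley'
Reversed: 'yelhley'
They are identical.

Yes


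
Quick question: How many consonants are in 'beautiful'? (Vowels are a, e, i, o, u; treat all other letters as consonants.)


Consonants in 'beautiful': b, t, f, l = 4 consonants.

4


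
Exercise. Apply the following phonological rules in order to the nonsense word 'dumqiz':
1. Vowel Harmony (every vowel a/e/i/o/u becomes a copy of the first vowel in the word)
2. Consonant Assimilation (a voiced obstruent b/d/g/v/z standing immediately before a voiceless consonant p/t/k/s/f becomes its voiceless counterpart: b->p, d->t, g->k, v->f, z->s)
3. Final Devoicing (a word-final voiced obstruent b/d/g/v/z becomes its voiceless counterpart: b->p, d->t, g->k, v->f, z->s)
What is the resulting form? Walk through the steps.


Starting form: 'dumqiz'
Rule 1: Vowel Harmony: all vowels become 'u' (matching first vowel). 'dumqiz' -> 'dumquz'
Rule 2: Consonant Assimilation: no voiced obstruent (b/d/g/v/z) stands immediately before a voiceless consonant (p/t/k/s/f). No change.
Rule 3: Final Devoicing: word-final voiced obstruent 'z' becomes voiceless 's'. 'dumquz' -> 'dumqus'
Final form: 'dumqus'

dumqus


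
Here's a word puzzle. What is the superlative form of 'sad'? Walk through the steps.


Apply superlative formation (double final consonant, add -est): 'sad' -> 'saddest'.

saddest


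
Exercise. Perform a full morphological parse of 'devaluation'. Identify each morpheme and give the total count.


Step 1: Identify prefix: 'de' (meaning: reverse/remove)
Step 2: Identify root: 'value'
Step 3: Identify suffix(es): 'ation'
Decomposition: de- (prefix: reverse/remove) + value (root) + -ation (suffix: act of)
Total morphemes: 3

3 morphemes (de- (prefix: reverse/remove) + value (root) + -ation (suffix: act of))


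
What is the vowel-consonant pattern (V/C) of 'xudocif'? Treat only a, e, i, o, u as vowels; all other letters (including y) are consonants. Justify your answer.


Letter mapping: x = C, u = V, d = C, o = V, c = C, i = V, f = C.

CVCVCVC


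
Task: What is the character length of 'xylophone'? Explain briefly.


Spell out 'xylophone' and number each letter: x(1), y(2), l(3), o(4), p(5), h(6), o(7), n(8), e(9). Total: 9 letters.

9


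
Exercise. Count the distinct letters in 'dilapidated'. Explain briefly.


Unique letters in 'dilapidated': {a, d, e, i, l, p, t} = 7 distinct letters.

7


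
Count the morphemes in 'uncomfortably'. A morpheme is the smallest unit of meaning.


Decomposition: un- (prefix) + comfort (root) + -able (suffix) + -ly (suffix) = 4 morpheme(s)

4 morphemes


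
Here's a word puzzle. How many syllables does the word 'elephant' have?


Break 'elephant' into syllables: el-e-phant -> el | e | phant = 3 syllables

3 syllables


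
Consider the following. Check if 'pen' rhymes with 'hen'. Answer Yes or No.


Rime (stressed vowel + following sounds) of 'pen': -en = /ɛn/
Rime of 'hen': -en = /ɛn/
/ɛn/ and /ɛn/ are the same ending sound, so the words rhyme.

Yes


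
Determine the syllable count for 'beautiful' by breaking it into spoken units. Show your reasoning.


Break 'beautiful' into syllables: beau-ti-ful -> beau | ti | ful = 3 syllables

3 syllables


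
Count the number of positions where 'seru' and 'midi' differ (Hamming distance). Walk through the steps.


Alignment:
Position 1: 's' vs 'm' = DIFFER
Position 2: 'e' vs 'i' = DIFFER
Position 3: 'r' vs 'd' = DIFFER
Position 4: 'u' vs 'i' = DIFFER
Total differences: 4

4


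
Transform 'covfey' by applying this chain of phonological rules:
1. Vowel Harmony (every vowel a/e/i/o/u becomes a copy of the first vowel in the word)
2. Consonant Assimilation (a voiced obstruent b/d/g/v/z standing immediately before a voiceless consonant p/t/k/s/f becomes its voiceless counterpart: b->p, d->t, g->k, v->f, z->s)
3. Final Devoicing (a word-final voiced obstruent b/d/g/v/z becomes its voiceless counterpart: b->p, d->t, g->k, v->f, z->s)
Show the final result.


Starting form: 'covfey'
Rule 1: Vowel Harmony: all vowels become 'o' (matching first vowel). 'covfey' -> 'covfoy'
Rule 2: Consonant Assimilation: voiced obstruent before voiceless consonant becomes voiceless ('vf' -> 'ff'). 'covfoy' -> 'coffoy'
Rule 3: Final Devoicing: final consonant 'y' is not one of the voiced obstruents b/d/g/v/z. No change.
Final form: 'coffoy'

coffoy


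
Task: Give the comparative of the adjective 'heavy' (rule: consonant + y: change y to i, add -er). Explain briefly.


Apply comparative formation (consonant + y: change y to i, add -er): 'heavy' -> 'heavier'.

heavier


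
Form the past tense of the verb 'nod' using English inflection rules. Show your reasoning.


Apply rule: Double final consonant and add -ed. 'nod' becomes 'nodded'.

nodded


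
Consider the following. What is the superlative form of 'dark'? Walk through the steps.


Apply superlative formation (add -est): 'dark' -> 'darkest'.

darkest


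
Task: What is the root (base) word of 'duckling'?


Remove suffix '-ling' from 'duckling' to get root 'duck'.

duck


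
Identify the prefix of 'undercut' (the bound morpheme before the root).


The word 'undercut' = 'under' (prefix) + 'cut' (root). The prefix is 'under'.

under


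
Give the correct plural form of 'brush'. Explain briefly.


Apply rule: Add -es (sibilant/fricative ending). 'brush' becomes 'brushes'.

brushes


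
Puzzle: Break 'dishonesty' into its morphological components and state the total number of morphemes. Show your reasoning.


Step 1: Identify prefix: 'dis' (meaning: not/apart)
Step 2: Identify root: 'honest'
Step 3: Identify suffix(es): 'y'
Decomposition: dis- (prefix: not/apart) + honest (root) + -y (suffix: quality)
Total morphemes: 3

3 morphemes (dis- (prefix: not/apart) + honest (root) + -y (suffix: quality))


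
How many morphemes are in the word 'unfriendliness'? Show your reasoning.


Decomposition: un- (prefix) + friend (root) + -ly (suffix) + -ness (suffix) = 4 morpheme(s)

4 morphemes


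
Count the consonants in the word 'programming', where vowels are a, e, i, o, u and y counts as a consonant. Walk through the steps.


Consonants in 'programming': p, r, g, r, m, m, n, g = 8 consonants.

8


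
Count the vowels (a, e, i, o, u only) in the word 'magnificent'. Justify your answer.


Vowels in 'magnificent': a, i, i, e = 4 vowels.

4


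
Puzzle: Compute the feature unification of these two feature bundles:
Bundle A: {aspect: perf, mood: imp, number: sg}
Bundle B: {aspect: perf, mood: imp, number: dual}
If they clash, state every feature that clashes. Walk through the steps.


Compare features:
aspect: A=perf vs B=perf -> unified: perf
mood: A=imp vs B=imp -> unified: imp
number: A=sg vs B=dual -> CLASH
Clash detected on feature 'number' (sg vs dual); unification fails.

CLASH on 'number' (sg vs dual)


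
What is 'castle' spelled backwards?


Reverse 'castle' character by character: 'eltsac'.

eltsac


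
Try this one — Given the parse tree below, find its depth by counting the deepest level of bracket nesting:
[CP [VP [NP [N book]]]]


Count bracket nesting levels:
'[' at pos 0: depth = 1
'[' at pos 4: depth = 2
'[' at pos 8: depth = 3
'[' at pos 12: depth = 4
Maximum depth reached: 4

4


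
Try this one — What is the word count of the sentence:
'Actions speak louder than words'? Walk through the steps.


Split into words: Actions | speak | louder | than | words = 5 words.

5


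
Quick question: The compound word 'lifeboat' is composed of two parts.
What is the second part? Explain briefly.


Split 'lifeboat' into 'life' + 'boat'. The second part is 'boat'.

boat


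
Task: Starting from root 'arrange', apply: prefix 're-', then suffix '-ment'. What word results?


Step 1: Add prefix 're-' to 'arrange' = 'rearrange'
Step 2: Add suffix '-ment' to 'rearrange' = 'rearrangement'

rearrangement


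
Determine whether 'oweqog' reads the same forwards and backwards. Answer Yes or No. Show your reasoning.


Forward: 'oweqog'
Reversed: 'goqewo'
They differ.

No


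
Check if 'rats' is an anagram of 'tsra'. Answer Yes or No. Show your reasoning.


Sorted letters of 'rats': 'arst'
Sorted letters of 'tsra': 'arst'
They match.

Yes


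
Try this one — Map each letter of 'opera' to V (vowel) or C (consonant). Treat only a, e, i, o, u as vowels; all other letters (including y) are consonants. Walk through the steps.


Letter mapping: o = V, p = C, e = V, r = C, a = V.

VCVCV


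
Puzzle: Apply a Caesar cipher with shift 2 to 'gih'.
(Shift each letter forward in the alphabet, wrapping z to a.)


Shift each letter by 2: g -> i, i -> k, h -> j. Result: 'ikj'.

ikj


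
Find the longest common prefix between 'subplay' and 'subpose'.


Compare from the start: 4 characters match: 'subp'. Mismatch at position 5: 'l' vs 'o'.

subp


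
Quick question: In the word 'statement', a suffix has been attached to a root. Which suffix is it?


The word 'statement' = 'state' (root) + '-ment' (suffix). The suffix is '-ment'.

ment


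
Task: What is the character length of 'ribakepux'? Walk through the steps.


Spell out 'ribakepux' and number each letter: r(1), i(2), b(3), a(4), k(5), e(6), p(7), u(8), x(9). Total: 9 letters.

9


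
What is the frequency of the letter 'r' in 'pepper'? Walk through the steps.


Letter 'r' in 'pepper': found at position(s) 6 = 1 occurrence(s).

1


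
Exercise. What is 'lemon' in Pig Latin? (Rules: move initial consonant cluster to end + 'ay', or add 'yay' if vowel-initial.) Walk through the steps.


'lemon': move consonant cluster 'l' to end and add 'ay': 'emonlay'.

emonlay


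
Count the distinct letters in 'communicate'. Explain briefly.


Unique letters in 'communicate': {a, c, e, i, m, n, o, t, u} = 9 distinct letters.

9


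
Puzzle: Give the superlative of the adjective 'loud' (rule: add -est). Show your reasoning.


Apply superlative formation (add -est): 'loud' -> 'loudest'.

loudest


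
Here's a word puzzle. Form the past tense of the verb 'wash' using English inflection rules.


Apply rule: Add -ed. 'wash' becomes 'washed'.

washed


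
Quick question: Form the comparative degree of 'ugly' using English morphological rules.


Apply comparative formation (consonant + y: change y to i, add -er): 'ugly' -> 'uglier'.

uglier


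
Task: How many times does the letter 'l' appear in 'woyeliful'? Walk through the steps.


Letter 'l' in 'woyeliful': found at position(s) 5, 9 = 2 occurrence(s).

2


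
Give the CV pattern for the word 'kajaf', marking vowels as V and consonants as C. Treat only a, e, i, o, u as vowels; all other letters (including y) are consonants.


Letter mapping: k = C, a = V, j = C, a = V, f = C.

CVCVC


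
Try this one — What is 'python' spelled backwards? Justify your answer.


Reverse 'python' character by character: 'nohtyp'.

nohtyp


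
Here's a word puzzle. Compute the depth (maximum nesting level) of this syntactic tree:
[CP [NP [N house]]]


Count bracket nesting levels:
'[' at pos 0: depth = 1
'[' at pos 4: depth = 2
'[' at pos 8: depth = 3
Maximum depth reached: 3

3


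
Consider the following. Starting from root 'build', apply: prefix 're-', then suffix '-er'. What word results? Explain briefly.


Step 1: Add prefix 're-' to 'build' = 'rebuild'
Step 2: Add suffix '-er' to 'rebuild' = 'rebuilder'

rebuilder


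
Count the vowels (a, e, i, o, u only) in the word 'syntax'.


Vowels in 'syntax': a = 1 vowels.

1


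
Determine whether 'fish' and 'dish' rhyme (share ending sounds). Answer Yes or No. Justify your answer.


Rime (stressed vowel + following sounds) of 'fish': -ish = /ɪʃ/
Rime of 'dish': -ish = /ɪʃ/
/ɪʃ/ and /ɪʃ/ are the same ending sound, so the words rhyme.

Yes


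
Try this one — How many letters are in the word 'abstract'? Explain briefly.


Spell out 'abstract' and number each letter: a(1), b(2), s(3), t(4), r(5), a(6), c(7), t(8). Total: 8 letters.

8


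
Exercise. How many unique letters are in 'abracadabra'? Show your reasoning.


Unique letters in 'abracadabra': {a, b, c, d, r} = 5 distinct letters.

5


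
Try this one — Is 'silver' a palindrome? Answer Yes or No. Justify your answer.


Forward: 'silver'
Reversed: 'revlis'
They differ.

No


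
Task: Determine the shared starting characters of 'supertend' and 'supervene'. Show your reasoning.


Compare from the start: 5 characters match: 'super'. Mismatch at position 6: 't' vs 'v'.

super


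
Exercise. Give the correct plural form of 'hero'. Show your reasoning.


Apply rule: Add -es (consonant + o). 'hero' becomes 'heroes'.

heroes


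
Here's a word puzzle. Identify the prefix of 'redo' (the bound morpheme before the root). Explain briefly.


The word 'redo' = 're' (prefix) + 'do' (root). The prefix is 're'.

re


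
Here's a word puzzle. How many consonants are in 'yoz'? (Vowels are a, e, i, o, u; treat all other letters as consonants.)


Consonants in 'yoz': y, z = 2 consonants.

2


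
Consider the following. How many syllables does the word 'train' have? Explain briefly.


Break 'train' into syllables: train -> train = 1 syllable

1 syllable


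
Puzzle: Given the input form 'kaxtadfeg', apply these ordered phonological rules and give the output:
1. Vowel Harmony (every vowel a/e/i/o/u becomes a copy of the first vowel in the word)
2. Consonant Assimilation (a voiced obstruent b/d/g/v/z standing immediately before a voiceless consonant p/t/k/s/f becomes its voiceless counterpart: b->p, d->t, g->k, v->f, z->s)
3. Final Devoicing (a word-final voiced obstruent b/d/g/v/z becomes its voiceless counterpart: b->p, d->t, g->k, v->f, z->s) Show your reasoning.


Starting form: 'kaxtadfeg'
Rule 1: Vowel Harmony: all vowels become 'a' (matching first vowel). 'kaxtadfeg' -> 'kaxtadfag'
Rule 2: Consonant Assimilation: voiced obstruent before voiceless consonant becomes voiceless ('df' -> 'tf'). 'kaxtadfag' -> 'kaxtatfag'
Rule 3: Final Devoicing: word-final voiced obstruent 'g' becomes voiceless 'k'. 'kaxtatfag' -> 'kaxtatfak'
Final form: 'kaxtatfak'

kaxtatfak


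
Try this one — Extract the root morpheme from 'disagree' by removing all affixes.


Remove prefix 'dis' from 'disagree' to get root 'agree'.

agree


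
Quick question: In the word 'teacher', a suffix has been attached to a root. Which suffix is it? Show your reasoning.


The word 'teacher' = 'teach' (root) + '-er' (suffix). The suffix is '-er'.

er


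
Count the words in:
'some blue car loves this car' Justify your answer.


Split into words: some | blue | car | loves | this | car = 6 words.

6


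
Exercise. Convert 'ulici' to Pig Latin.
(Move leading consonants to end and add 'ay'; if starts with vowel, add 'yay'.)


'ulici' starts with a vowel, so add 'yay': 'uliciyay'.

uliciyay


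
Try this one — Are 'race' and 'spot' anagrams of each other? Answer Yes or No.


Sorted letters of 'race': 'acer'
Sorted letters of 'spot': 'opst'
They do not match.

No


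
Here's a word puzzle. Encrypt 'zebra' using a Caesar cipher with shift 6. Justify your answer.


Shift each letter by 6: z -> f, e -> k, b -> h, r -> x, a -> g. Result: 'fkhxg'.

fkhxg


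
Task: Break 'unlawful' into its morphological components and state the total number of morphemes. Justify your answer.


Step 1: Identify prefix: 'un' (meaning: not/reverse)
Step 2: Identify root: 'law'
Step 3: Identify suffix(es): 'ful'
Decomposition: un- (prefix: not/reverse) + law (root) + -ful (suffix: full of)
Total morphemes: 3

3 morphemes (un- (prefix: not/reverse) + law (root) + -ful (suffix: full of))


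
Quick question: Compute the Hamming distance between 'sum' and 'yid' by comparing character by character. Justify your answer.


Alignment:
Position 1: 's' vs 'y' = DIFFER
Position 2: 'u' vs 'i' = DIFFER
Position 3: 'm' vs 'd' = DIFFER
Total differences: 3

3


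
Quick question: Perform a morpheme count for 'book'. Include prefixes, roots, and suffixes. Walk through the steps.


Decomposition: book (free morpheme) = 1 morpheme(s)

1 morphemes


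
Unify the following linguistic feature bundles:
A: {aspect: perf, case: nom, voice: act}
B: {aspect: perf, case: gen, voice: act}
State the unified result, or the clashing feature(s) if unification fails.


Compare features:
aspect: A=perf vs B=perf -> unified: perf
case: A=nom vs B=gen -> CLASH
voice: A=act vs B=act -> unified: act
Clash detected on feature 'case' (nom vs gen); unification fails.

CLASH on 'case' (nom vs gen)


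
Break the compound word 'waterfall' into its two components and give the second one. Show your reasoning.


Split 'waterfall' into 'water' + 'fall'. The second part is 'fall'.

fall


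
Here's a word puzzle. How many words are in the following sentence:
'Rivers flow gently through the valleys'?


Split into words: Rivers | flow | gently | through | the | valleys = 6 words.

6


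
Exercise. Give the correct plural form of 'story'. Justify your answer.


Apply rule: Change -y to -ies (consonant + y). 'story' becomes 'stories'.

stories


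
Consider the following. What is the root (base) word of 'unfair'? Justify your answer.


Remove prefix 'un' from 'unfair' to get root 'fair'.

fair


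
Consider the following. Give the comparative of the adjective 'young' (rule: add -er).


Apply comparative formation (add -er): 'young' -> 'younger'.

younger


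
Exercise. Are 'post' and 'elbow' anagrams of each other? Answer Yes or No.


Sorted letters of 'post': 'opst'
Sorted letters of 'elbow': 'below'
They do not match.

No


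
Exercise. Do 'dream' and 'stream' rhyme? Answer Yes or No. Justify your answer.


Rime (stressed vowel + following sounds) of 'dream': -eam = /iːm/
Rime of 'stream': -eam = /iːm/
/iːm/ and /iːm/ are the same ending sound, so the words rhyme.

Yes


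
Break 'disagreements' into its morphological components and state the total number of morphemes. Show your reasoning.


Step 1: Identify prefix: 'dis' (meaning: not/apart)
Step 2: Identify root: 'agree'
Step 3: Identify suffix(es): 'ment, s'
Decomposition: dis- (prefix: not/apart) + agree (root) + -ment (suffix: action/result) + -s (plural)
Total morphemes: 4

4 morphemes (dis- (prefix: not/apart) + agree (root) + -ment (suffix: action/result) + -s (plural))


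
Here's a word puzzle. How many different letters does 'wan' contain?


Unique letters in 'wan': {a, n, w} = 3 distinct letters.

3


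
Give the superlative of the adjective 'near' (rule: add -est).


Apply superlative formation (add -est): 'near' -> 'nearest'.

nearest


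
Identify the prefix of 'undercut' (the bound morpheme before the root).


The word 'undercut' = 'under' (prefix) + 'cut' (root). The prefix is 'under'.

under


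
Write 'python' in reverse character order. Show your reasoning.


Reverse 'python' character by character: 'nohtyp'.

nohtyp


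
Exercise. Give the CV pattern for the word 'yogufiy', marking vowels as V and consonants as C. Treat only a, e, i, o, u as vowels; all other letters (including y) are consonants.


Letter mapping: y = C, o = V, g = C, u = V, f = C, i = V, y = C.

CVCVCVC


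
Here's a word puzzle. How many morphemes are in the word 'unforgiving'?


Decomposition: un- (prefix) + forgive (root) + -ing (suffix) = 3 morpheme(s)

3 morphemes


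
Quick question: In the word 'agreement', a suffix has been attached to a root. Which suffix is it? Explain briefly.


The word 'agreement' = 'agree' (root) + '-ment' (suffix). The suffix is '-ment'.

ment


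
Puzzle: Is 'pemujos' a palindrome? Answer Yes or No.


Forward: 'pemujos'
Reversed: 'sojumep'
They differ.

No


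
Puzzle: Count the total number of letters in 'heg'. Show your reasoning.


Spell out 'heg' and number each letter: h(1), e(2), g(3). Total: 3 letters.

3


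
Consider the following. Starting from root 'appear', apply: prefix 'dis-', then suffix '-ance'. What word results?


Step 1: Add prefix 'dis-' to 'appear' = 'disappear'
Step 2: Add suffix '-ance' to 'disappear' = 'disappearance'

disappearance


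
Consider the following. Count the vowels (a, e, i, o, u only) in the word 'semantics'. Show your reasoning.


Vowels in 'semantics': e, a, i = 3 vowels.

3


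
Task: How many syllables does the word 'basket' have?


Break 'basket' into syllables: bas-ket -> bas | ket = 2 syllables

2 syllables


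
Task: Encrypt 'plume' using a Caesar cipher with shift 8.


Shift each letter by 8: p -> x, l -> t, u -> c, m -> u, e -> m. Result: 'xtcum'.

xtcum


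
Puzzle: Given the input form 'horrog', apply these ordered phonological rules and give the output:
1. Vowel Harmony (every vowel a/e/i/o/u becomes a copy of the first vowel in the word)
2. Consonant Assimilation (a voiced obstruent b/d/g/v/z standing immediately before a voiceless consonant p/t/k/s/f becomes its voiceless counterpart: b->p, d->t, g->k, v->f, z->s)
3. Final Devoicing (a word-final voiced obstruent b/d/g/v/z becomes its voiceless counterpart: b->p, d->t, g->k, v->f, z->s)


Starting form: 'horrog'
Rule 1: Vowel Harmony: all vowels already match. No change.
Rule 2: Consonant Assimilation: no voiced obstruent (b/d/g/v/z) stands immediately before a voiceless consonant (p/t/k/s/f). No change.
Rule 3: Final Devoicing: word-final voiced obstruent 'g' becomes voiceless 'k'. 'horrog' -> 'horrok'
Final form: 'horrok'

horrok


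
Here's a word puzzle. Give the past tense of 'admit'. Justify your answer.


Apply rule: Double final consonant and add -ed. 'admit' becomes 'admitted'.

admitted


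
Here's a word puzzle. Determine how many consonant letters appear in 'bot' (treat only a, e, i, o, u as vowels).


Consonants in 'bot': b, t = 2 consonants.

2


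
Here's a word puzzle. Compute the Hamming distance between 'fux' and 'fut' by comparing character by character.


Alignment:
Position 1: 'f' vs 'f' = match
Position 2: 'u' vs 'u' = match
Position 3: 'x' vs 't' = DIFFER
Total differences: 1

1


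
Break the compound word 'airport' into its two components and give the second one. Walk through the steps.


Split 'airport' into 'air' + 'port'. The second part is 'port'.

port


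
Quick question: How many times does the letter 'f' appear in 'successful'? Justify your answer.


Letter 'f' in 'successful': found at position(s) 8 = 1 occurrence(s).

1


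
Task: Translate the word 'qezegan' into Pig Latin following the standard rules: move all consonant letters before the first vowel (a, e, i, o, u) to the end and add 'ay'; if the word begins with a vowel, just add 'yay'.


'qezegan': move consonant cluster 'q' to end and add 'ay': 'ezeganqay'.

ezeganqay


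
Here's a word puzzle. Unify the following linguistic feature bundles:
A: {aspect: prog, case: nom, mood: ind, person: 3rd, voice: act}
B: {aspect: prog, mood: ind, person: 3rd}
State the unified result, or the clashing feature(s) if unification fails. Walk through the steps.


Compare features:
aspect: A=prog vs B=prog -> unified: prog
case: A=nom vs B=_ -> unified: nom
mood: A=ind vs B=ind -> unified: ind
person: A=3rd vs B=3rd -> unified: 3rd
voice: A=act vs B=_ -> unified: act
No clashes found.

Unified: {aspect: prog, case: nom, mood: ind, person: 3rd, voice: act}


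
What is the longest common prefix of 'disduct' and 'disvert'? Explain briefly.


Compare from the start: 3 characters match: 'dis'. Mismatch at position 4: 'd' vs 'v'.

dis


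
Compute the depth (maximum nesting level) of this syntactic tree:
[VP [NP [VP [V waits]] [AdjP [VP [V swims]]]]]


Count bracket nesting levels:
'[' at pos 0: depth = 1
'[' at pos 4: depth = 2
'[' at pos 8: depth = 3
'[' at pos 12: depth = 4
'[' at pos 23: depth = 3
'[' at pos 29: depth = 4
'[' at pos 33: depth = 5
Maximum depth reached: 5

5


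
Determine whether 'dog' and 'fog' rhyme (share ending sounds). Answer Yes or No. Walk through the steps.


Rime (stressed vowel + following sounds) of 'dog': -og = /ɒg/
Rime of 'fog': -og = /ɒg/
/ɒg/ and /ɒg/ are the same ending sound, so the words rhyme.

Yes


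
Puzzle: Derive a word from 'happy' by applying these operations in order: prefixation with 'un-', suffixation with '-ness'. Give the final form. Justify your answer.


Step 1: Add prefix 'un-' to 'happy' = 'unhappy'
Step 2: Add suffix '-ness' to 'unhappy' = 'unhappiness'

unhappiness


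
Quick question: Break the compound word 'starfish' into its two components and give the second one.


Split 'starfish' into 'star' + 'fish'. The second part is 'fish'.

fish


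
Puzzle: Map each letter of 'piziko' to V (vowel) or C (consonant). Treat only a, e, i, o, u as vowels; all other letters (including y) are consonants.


Letter mapping: p = C, i = V, z = C, i = V, k = C, o = V.

CVCVCV


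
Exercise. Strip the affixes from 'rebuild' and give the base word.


Remove prefix 're' from 'rebuild' to get root 'build'.

build


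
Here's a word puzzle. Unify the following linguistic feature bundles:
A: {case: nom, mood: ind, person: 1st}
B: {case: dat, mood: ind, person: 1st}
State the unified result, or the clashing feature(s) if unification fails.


Compare features:
case: A=nom vs B=dat -> CLASH
mood: A=ind vs B=ind -> unified: ind
person: A=1st vs B=1st -> unified: 1st
Clash detected on feature 'case' (nom vs dat); unification fails.

CLASH on 'case' (nom vs dat)


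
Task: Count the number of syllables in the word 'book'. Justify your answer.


Break 'book' into syllables: book -> book = 1 syllable

1 syllable


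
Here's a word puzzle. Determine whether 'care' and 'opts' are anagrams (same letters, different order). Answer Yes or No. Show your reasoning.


Sorted letters of 'care': 'acer'
Sorted letters of 'opts': 'opst'
They do not match.

No


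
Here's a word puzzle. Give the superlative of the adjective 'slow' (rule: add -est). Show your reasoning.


Apply superlative formation (add -est): 'slow' -> 'slowest'.

slowest


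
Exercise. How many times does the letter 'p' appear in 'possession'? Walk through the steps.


Letter 'p' in 'possession': found at position(s) 1 = 1 occurrence(s).

1


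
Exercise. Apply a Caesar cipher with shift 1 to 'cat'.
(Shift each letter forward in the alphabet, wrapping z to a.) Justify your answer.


Shift each letter by 1: c -> d, a -> b, t -> u. Result: 'dbu'.

dbu


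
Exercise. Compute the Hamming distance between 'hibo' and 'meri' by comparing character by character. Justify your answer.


Alignment:
Position 1: 'h' vs 'm' = DIFFER
Position 2: 'i' vs 'e' = DIFFER
Position 3: 'b' vs 'r' = DIFFER
Position 4: 'o' vs 'i' = DIFFER
Total differences: 4

4


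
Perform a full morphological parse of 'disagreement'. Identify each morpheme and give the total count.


Step 1: Identify prefix: 'dis' (meaning: not/apart)
Step 2: Identify root: 'agree'
Step 3: Identify suffix(es): 'ment'
Decomposition: dis- (prefix: not/apart) + agree (root) + -ment (suffix: action/result)
Total morphemes: 3

3 morphemes (dis- (prefix: not/apart) + agree (root) + -ment (suffix: action/result))


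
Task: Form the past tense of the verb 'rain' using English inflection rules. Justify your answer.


Apply rule: Add -ed. 'rain' becomes 'rained'.

rained


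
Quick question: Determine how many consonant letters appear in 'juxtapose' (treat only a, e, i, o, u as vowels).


Consonants in 'juxtapose': j, x, t, p, s = 5 consonants.

5


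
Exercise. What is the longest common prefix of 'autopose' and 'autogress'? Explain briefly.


Compare from the start: 4 characters match: 'auto'. Mismatch at position 5: 'p' vs 'g'.

auto


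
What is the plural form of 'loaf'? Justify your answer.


Apply rule: Change -f to -ves. 'loaf' becomes 'loaves'.

loaves


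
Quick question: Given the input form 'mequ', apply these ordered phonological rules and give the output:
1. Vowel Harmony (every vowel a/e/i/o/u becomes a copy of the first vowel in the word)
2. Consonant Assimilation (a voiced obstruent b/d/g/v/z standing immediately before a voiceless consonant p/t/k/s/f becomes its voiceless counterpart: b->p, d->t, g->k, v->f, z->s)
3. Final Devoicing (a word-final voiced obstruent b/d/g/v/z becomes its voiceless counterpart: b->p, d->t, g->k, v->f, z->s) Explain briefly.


Starting form: 'mequ'
Rule 1: Vowel Harmony: all vowels become 'e' (matching first vowel). 'mequ' -> 'meqe'
Rule 2: Consonant Assimilation: no voiced obstruent (b/d/g/v/z) stands immediately before a voiceless consonant (p/t/k/s/f). No change.
Rule 3: Final Devoicing: the word ends in the vowel 'e', not a consonant. No change.
Final form: 'meqe'

meqe


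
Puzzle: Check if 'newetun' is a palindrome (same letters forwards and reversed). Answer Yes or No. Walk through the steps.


Forward: 'newetun'
Reversed: 'nutewen'
They differ.

No
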